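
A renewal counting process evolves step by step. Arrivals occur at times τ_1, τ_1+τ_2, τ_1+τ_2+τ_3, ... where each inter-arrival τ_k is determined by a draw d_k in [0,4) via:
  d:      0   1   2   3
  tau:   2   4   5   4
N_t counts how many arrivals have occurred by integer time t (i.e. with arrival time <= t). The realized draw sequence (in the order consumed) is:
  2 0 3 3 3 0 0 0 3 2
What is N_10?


2

draw d_1=2: τ_1=5, arrival time A_1=5
draw d_2=0: τ_2=2, arrival time A_2=7
draw d_3=3: τ_3=4, arrival time A_3=11
draw d_4=3: τ_4=4, arrival time A_4=15
draw d_5=3: τ_5=4, arrival time A_5=19
draw d_6=0: τ_6=2, arrival time A_6=21
draw d_7=0: τ_7=2, arrival time A_7=23
draw d_8=0: τ_8=2, arrival time A_8=25
draw d_9=3: τ_9=4, arrival time A_9=29
draw d_10=2: τ_10=5, arrival time A_10=34
N_t over t=0..10: 0:0 1:0 2:0 3:0 4:0 5:1 6:1 7:2 8:2 9:2 10:2


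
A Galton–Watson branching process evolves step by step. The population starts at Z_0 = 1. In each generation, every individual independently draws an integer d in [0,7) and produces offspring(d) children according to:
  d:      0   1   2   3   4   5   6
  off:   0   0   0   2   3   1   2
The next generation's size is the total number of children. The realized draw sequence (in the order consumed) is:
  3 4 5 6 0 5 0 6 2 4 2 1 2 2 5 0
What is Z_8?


0

gen 0: Z_0=1, draws=[3], offspring=[2], Z_1=2
gen 1: Z_1=2, draws=[4, 5], offspring=[3, 1], Z_2=4
gen 2: Z_2=4, draws=[6, 0, 5, 0], offspring=[2, 0, 1, 0], Z_3=3
gen 3: Z_3=3, draws=[6, 2, 4], offspring=[2, 0, 3], Z_4=5
gen 4: Z_4=5, draws=[2, 1, 2, 2, 5], offspring=[0, 0, 0, 0, 1], Z_5=1
gen 5: Z_5=1, draws=[0], offspring=[0], Z_6=0
gen 6: Z_6=0, draws=[], offspring=[], Z_7=0
gen 7: Z_7=0, draws=[], offspring=[], Z_8=0


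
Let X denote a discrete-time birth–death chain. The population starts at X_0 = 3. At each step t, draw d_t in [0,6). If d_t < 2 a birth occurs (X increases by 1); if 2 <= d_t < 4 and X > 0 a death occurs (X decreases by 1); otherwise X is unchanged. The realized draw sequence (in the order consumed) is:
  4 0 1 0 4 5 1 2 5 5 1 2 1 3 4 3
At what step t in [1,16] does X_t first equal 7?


7

t=0: X=3, d=4 → hold, X_1=3
t=1: X=3, d=0 → birth, X_2=4
t=2: X=4, d=1 → birth, X_3=5
t=3: X=5, d=0 → birth, X_4=6
t=4: X=6, d=4 → hold, X_5=6
t=5: X=6, d=5 → hold, X_6=6
t=6: X=6, d=1 → birth, X_7=7
t=7: X=7, d=2 → death, X_8=6
t=8: X=6, d=5 → hold, X_9=6
t=9: X=6, d=5 → hold, X_10=6
t=10: X=6, d=1 → birth, X_11=7
t=11: X=7, d=2 → death, X_12=6
t=12: X=6, d=1 → birth, X_13=7
t=13: X=7, d=3 → death, X_14=6
t=14: X=6, d=4 → hold, X_15=6
t=15: X=6, d=3 → death, X_16=5


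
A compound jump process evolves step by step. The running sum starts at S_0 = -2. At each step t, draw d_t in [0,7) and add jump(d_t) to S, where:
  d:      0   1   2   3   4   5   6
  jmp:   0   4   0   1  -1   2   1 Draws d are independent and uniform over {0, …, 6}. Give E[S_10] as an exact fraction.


8

Outcome values over d=0..6: [0, 4, 0, 1, -1, 2, 1]
Σy = 7, Σy² = 23, M = 7
μ = 7/7 = 1,  σ² = 23/7 − (1)² = 16/7
E[S_10] = -2 + 10·(1) = 8


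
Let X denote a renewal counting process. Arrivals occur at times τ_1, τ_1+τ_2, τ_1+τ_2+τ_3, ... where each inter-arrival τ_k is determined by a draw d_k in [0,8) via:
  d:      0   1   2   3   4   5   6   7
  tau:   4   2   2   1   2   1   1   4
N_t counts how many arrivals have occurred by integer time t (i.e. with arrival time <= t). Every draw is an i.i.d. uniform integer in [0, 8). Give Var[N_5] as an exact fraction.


968547495/1073741824

Inter-arrival values over d=0..7: [4, 2, 2, 1, 2, 1, 1, 4]
Each d has probability 1/8, so the pmf of τ is: f(1) = 3/8, f(2) = 3/8, f(4) = 1/4
Let p_n(j) = P(N_n = j), with p_0 = [1]. Condition on τ_1: p_n(0) = P(τ > n), and for j >= 1, p_n(j) = Σ_{k<=n} f(k)·p_{n−k}(j−1)
p_1 = [5/8, 3/8]  (j = 0..1)
p_2 = [1/4, 39/64, 9/64]  (j = 0..2)
p_3 = [1/4, 21/64, 189/512, 27/512]  (j = 0..3)
p_4 = [0, 7/16, 45/128, 783/4096, 81/4096]  (j = 0..4)
p_5 = [0, 1/4, 195/512, 1107/4096, 2997/32768, 243/32768]  (j = 0..5)
E[N_5] = Σ j·p_5(j) = 72923/32768;  E[N_5²] = Σ j²·p_5(j) = 191843/32768
Var[N_5] = 191843/32768 − (72923/32768)² = 968547495/1073741824


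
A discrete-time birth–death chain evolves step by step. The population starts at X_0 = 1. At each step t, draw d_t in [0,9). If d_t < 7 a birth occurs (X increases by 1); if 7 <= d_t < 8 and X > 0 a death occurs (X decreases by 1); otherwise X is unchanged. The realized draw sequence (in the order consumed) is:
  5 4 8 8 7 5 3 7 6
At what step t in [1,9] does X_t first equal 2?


1

t=0: X=1, d=5 → birth, X_1=2
t=1: X=2, d=4 → birth, X_2=3
t=2: X=3, d=8 → hold, X_3=3
t=3: X=3, d=8 → hold, X_4=3
t=4: X=3, d=7 → death, X_5=2
t=5: X=2, d=5 → birth, X_6=3
t=6: X=3, d=3 → birth, X_7=4
t=7: X=4, d=7 → death, X_8=3
t=8: X=3, d=6 → birth, X_9=4


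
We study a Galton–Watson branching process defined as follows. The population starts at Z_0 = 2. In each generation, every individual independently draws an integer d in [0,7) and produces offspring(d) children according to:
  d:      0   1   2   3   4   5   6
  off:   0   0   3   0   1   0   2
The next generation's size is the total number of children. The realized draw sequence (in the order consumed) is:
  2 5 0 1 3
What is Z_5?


gen 0: Z_0=2, draws=[2, 5], offspring=[3, 0], Z_1=3
gen 1: Z_1=3, draws=[0, 1, 3], offspring=[0, 0, 0], Z_2=0
gen 2: Z_2=0, draws=[], offspring=[], Z_3=0
gen 3: Z_3=0, draws=[], offspring=[], Z_4=0
gen 4: Z_4=0, draws=[], offspring=[], Z_5=0

0


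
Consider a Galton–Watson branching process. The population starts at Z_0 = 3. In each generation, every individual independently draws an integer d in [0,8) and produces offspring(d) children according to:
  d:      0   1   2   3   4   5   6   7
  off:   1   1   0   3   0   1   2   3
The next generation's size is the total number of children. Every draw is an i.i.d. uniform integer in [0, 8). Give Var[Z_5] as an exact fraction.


Outcome values over d=0..7: [1, 1, 0, 3, 0, 1, 2, 3]
Σy = 11, Σy² = 25, M = 8
μ = 11/8 = 11/8,  σ² = 25/8 − (11/8)² = 79/64
V_0 = 0, E_0 = 3
V_1 = 79/64·E_0 + (11/8)²·V_0 = 237/64;  E_1 = 33/8
V_2 = 79/64·E_1 + (11/8)²·V_1 = 49533/4096;  E_2 = 363/64
V_3 = 79/64·E_2 + (11/8)²·V_2 = 7828821/262144;  E_3 = 3993/512
V_4 = 79/64·E_3 + (11/8)²·V_3 = 1108796205/16777216;  E_4 = 43923/4096
V_5 = 79/64·E_4 + (11/8)²·V_4 = 148377120837/1073741824;  E_5 = 483153/32768

148377120837/1073741824


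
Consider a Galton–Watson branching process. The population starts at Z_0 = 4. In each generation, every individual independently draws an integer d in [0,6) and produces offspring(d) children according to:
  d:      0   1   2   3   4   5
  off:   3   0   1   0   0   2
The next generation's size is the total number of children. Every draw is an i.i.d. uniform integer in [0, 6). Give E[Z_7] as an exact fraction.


Outcome values over d=0..5: [3, 0, 1, 0, 0, 2]
Σy = 6, Σy² = 14, M = 6
μ = 6/6 = 1,  σ² = 14/6 − (1)² = 4/3
E[Z_0] = 4
E[Z_1] = 1·E[Z_0] = 4
E[Z_2] = 1·E[Z_1] = 4
E[Z_3] = 1·E[Z_2] = 4
E[Z_4] = 1·E[Z_3] = 4
E[Z_5] = 1·E[Z_4] = 4
E[Z_6] = 1·E[Z_5] = 4
E[Z_7] = 1·E[Z_6] = 4

4


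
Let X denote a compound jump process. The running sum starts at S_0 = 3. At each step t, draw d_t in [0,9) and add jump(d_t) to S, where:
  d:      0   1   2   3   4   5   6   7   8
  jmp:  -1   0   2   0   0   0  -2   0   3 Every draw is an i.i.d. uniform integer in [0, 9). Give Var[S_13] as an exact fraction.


2054/81

Outcome values over d=0..8: [-1, 0, 2, 0, 0, 0, -2, 0, 3]
Σy = 2, Σy² = 18, M = 9
μ = 2/9 = 2/9,  σ² = 18/9 − (2/9)² = 158/81
Independent increments: Var[S_13] = 13·σ² = 13·(158/81) = 2054/81


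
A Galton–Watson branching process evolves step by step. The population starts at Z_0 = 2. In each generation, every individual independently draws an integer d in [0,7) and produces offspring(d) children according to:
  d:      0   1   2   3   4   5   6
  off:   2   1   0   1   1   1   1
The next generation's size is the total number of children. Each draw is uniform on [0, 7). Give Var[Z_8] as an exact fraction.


Outcome values over d=0..6: [2, 1, 0, 1, 1, 1, 1]
Σy = 7, Σy² = 9, M = 7
μ = 7/7 = 1,  σ² = 9/7 − (1)² = 2/7
V_0 = 0, E_0 = 2
V_1 = 2/7·E_0 + (1)²·V_0 = 4/7;  E_1 = 2
V_2 = 2/7·E_1 + (1)²·V_1 = 8/7;  E_2 = 2
V_3 = 2/7·E_2 + (1)²·V_2 = 12/7;  E_3 = 2
V_4 = 2/7·E_3 + (1)²·V_3 = 16/7;  E_4 = 2
V_5 = 2/7·E_4 + (1)²·V_4 = 20/7;  E_5 = 2
V_6 = 2/7·E_5 + (1)²·V_5 = 24/7;  E_6 = 2
V_7 = 2/7·E_6 + (1)²·V_6 = 4;  E_7 = 2
V_8 = 2/7·E_7 + (1)²·V_7 = 32/7;  E_8 = 2

32/7


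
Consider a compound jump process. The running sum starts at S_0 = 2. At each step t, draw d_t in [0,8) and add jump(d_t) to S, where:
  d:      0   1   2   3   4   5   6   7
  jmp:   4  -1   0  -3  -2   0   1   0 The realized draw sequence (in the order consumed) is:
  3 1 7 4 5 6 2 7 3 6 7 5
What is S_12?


-5

t=0: S=2, d=3, jump=-3, S_1=-1
t=1: S=-1, d=1, jump=-1, S_2=-2
t=2: S=-2, d=7, jump=0, S_3=-2
t=3: S=-2, d=4, jump=-2, S_4=-4
t=4: S=-4, d=5, jump=0, S_5=-4
t=5: S=-4, d=6, jump=1, S_6=-3
t=6: S=-3, d=2, jump=0, S_7=-3
t=7: S=-3, d=7, jump=0, S_8=-3
t=8: S=-3, d=3, jump=-3, S_9=-6
t=9: S=-6, d=6, jump=1, S_10=-5
t=10: S=-5, d=7, jump=0, S_11=-5
t=11: S=-5, d=5, jump=0, S_12=-5


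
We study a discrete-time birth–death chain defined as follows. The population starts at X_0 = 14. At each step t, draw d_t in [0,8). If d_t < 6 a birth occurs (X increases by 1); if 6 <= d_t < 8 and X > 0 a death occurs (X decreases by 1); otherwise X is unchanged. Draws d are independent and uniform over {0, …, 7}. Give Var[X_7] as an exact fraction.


21/4

X can drop by at most 1 per step and X_0 = 14 > T = 7, so X_t >= 14 − t >= 7 > 0 for every t <= 7: the floor at 0 (the 'and X > 0' condition) never binds. Hence X_7 = X_0 + Σ_{t<7} Y_t with i.i.d. increments Y_t = y(d_t) ∈ {+1, −1, 0}.
Outcome values over d=0..7: [1, 1, 1, 1, 1, 1, -1, -1]
Σy = 4, Σy² = 8, M = 8
μ = 4/8 = 1/2,  σ² = 8/8 − (1/2)² = 3/4
Independent increments: Var[X_7] = 7·σ² = 7·(3/4) = 21/4


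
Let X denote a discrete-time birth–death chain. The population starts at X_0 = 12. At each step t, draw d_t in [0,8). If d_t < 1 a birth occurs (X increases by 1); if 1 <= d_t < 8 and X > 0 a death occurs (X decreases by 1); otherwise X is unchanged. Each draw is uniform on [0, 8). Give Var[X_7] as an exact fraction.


X can drop by at most 1 per step and X_0 = 12 > T = 7, so X_t >= 12 − t >= 5 > 0 for every t <= 7: the floor at 0 (the 'and X > 0' condition) never binds. Hence X_7 = X_0 + Σ_{t<7} Y_t with i.i.d. increments Y_t = y(d_t) ∈ {+1, −1, 0}.
Outcome values over d=0..7: [1, -1, -1, -1, -1, -1, -1, -1]
Σy = -6, Σy² = 8, M = 8
μ = -6/8 = -3/4,  σ² = 8/8 − (-3/4)² = 7/16
Independent increments: Var[X_7] = 7·σ² = 7·(7/16) = 49/16

49/16


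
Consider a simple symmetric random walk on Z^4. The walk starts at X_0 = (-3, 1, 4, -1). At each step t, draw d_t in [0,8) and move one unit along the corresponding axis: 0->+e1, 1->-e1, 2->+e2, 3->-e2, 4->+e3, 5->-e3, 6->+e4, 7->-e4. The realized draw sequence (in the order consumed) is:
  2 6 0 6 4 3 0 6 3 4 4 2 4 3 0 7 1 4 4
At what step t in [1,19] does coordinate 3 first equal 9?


t=0: X=(-3, 1, 4, -1), d=2 → +e2, X_1=(-3, 2, 4, -1)
t=1: X=(-3, 2, 4, -1), d=6 → +e4, X_2=(-3, 2, 4, 0)
t=2: X=(-3, 2, 4, 0), d=0 → +e1, X_3=(-2, 2, 4, 0)
t=3: X=(-2, 2, 4, 0), d=6 → +e4, X_4=(-2, 2, 4, 1)
t=4: X=(-2, 2, 4, 1), d=4 → +e3, X_5=(-2, 2, 5, 1)
t=5: X=(-2, 2, 5, 1), d=3 → -e2, X_6=(-2, 1, 5, 1)
t=6: X=(-2, 1, 5, 1), d=0 → +e1, X_7=(-1, 1, 5, 1)
t=7: X=(-1, 1, 5, 1), d=6 → +e4, X_8=(-1, 1, 5, 2)
t=8: X=(-1, 1, 5, 2), d=3 → -e2, X_9=(-1, 0, 5, 2)
t=9: X=(-1, 0, 5, 2), d=4 → +e3, X_10=(-1, 0, 6, 2)
t=10: X=(-1, 0, 6, 2), d=4 → +e3, X_11=(-1, 0, 7, 2)
t=11: X=(-1, 0, 7, 2), d=2 → +e2, X_12=(-1, 1, 7, 2)
t=12: X=(-1, 1, 7, 2), d=4 → +e3, X_13=(-1, 1, 8, 2)
t=13: X=(-1, 1, 8, 2), d=3 → -e2, X_14=(-1, 0, 8, 2)
t=14: X=(-1, 0, 8, 2), d=0 → +e1, X_15=(0, 0, 8, 2)
t=15: X=(0, 0, 8, 2), d=7 → -e4, X_16=(0, 0, 8, 1)
t=16: X=(0, 0, 8, 1), d=1 → -e1, X_17=(-1, 0, 8, 1)
t=17: X=(-1, 0, 8, 1), d=4 → +e3, X_18=(-1, 0, 9, 1)
t=18: X=(-1, 0, 9, 1), d=4 → +e3, X_19=(-1, 0, 10, 1)

18


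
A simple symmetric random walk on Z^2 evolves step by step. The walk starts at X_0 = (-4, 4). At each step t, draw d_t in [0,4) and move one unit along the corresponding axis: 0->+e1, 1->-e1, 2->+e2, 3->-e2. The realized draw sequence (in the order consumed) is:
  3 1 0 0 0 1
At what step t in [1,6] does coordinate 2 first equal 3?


1

t=0: X=(-4, 4), d=3 → -e2, X_1=(-4, 3)
t=1: X=(-4, 3), d=1 → -e1, X_2=(-5, 3)
t=2: X=(-5, 3), d=0 → +e1, X_3=(-4, 3)
t=3: X=(-4, 3), d=0 → +e1, X_4=(-3, 3)
t=4: X=(-3, 3), d=0 → +e1, X_5=(-2, 3)
t=5: X=(-2, 3), d=1 → -e1, X_6=(-3, 3)


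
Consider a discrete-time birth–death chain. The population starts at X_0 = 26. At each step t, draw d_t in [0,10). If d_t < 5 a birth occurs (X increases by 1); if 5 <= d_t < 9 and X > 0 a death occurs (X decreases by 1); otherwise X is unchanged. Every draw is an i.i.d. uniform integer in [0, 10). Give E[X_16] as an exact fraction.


X can drop by at most 1 per step and X_0 = 26 > T = 16, so X_t >= 26 − t >= 10 > 0 for every t <= 16: the floor at 0 (the 'and X > 0' condition) never binds. Hence X_16 = X_0 + Σ_{t<16} Y_t with i.i.d. increments Y_t = y(d_t) ∈ {+1, −1, 0}.
Outcome values over d=0..9: [1, 1, 1, 1, 1, -1, -1, -1, -1, 0]
Σy = 1, Σy² = 9, M = 10
μ = 1/10 = 1/10,  σ² = 9/10 − (1/10)² = 89/100
E[X_16] = 26 + 16·(1/10) = 138/5

138/5


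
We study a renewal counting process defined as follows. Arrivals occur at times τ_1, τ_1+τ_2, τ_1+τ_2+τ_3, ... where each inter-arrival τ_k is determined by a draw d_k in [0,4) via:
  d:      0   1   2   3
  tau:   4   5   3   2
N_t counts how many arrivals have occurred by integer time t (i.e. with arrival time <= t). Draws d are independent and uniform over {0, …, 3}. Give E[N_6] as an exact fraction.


89/64

Inter-arrival values over d=0..3: [4, 5, 3, 2]
Each d has probability 1/4, so the pmf of τ is: f(2) = 1/4, f(3) = 1/4, f(4) = 1/4, f(5) = 1/4
Renewal equation for m(n) = E[N_n]: condition on τ_1 = k (if k <= n, one arrival plus a fresh copy on the remaining n−k steps): m(n) = F(n) + Σ_{k<=n} f(k)·m(n−k), where F(n) = P(τ <= n) and m(0) = 0
m(1) = F(1) = 0
m(2) = F(2) = 1/4
m(3) = F(3) = 1/2
m(4) = F(4) + f(2)·m(2) = 3/4 + 1/4·1/4 = 13/16
m(5) = F(5) + f(2)·m(3) + f(3)·m(2) = 1 + 1/4·1/2 + 1/4·1/4 = 19/16
m(6) = F(6) + f(2)·m(4) + f(3)·m(3) + f(4)·m(2) = 1 + 1/4·13/16 + 1/4·1/2 + 1/4·1/4 = 89/64
E[N_6] = m(6) = 89/64


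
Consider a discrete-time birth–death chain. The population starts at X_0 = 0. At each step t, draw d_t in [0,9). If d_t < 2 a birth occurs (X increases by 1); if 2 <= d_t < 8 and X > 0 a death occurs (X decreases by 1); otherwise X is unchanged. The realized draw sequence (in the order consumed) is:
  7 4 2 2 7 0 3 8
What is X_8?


t=0: X=0, d=7 → hold, X_1=0
t=1: X=0, d=4 → hold, X_2=0
t=2: X=0, d=2 → hold, X_3=0
t=3: X=0, d=2 → hold, X_4=0
t=4: X=0, d=7 → hold, X_5=0
t=5: X=0, d=0 → birth, X_6=1
t=6: X=1, d=3 → death, X_7=0
t=7: X=0, d=8 → hold, X_8=0

0


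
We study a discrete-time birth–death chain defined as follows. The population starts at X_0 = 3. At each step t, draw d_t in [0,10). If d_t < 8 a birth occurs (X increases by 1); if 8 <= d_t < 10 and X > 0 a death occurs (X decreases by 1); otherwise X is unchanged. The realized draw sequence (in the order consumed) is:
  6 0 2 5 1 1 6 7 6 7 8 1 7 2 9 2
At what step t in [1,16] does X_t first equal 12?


t=0: X=3, d=6 → birth, X_1=4
t=1: X=4, d=0 → birth, X_2=5
t=2: X=5, d=2 → birth, X_3=6
t=3: X=6, d=5 → birth, X_4=7
t=4: X=7, d=1 → birth, X_5=8
t=5: X=8, d=1 → birth, X_6=9
t=6: X=9, d=6 → birth, X_7=10
t=7: X=10, d=7 → birth, X_8=11
t=8: X=11, d=6 → birth, X_9=12
t=9: X=12, d=7 → birth, X_10=13
t=10: X=13, d=8 → death, X_11=12
t=11: X=12, d=1 → birth, X_12=13
t=12: X=13, d=7 → birth, X_13=14
t=13: X=14, d=2 → birth, X_14=15
t=14: X=15, d=9 → death, X_15=14
t=15: X=14, d=2 → birth, X_16=15

9


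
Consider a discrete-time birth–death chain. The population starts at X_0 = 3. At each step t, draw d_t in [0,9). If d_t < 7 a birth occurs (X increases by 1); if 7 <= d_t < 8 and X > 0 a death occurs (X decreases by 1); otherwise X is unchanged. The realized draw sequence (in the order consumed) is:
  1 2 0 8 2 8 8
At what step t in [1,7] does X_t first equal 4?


1

t=0: X=3, d=1 → birth, X_1=4
t=1: X=4, d=2 → birth, X_2=5
t=2: X=5, d=0 → birth, X_3=6
t=3: X=6, d=8 → hold, X_4=6
t=4: X=6, d=2 → birth, X_5=7
t=5: X=7, d=8 → hold, X_6=7
t=6: X=7, d=8 → hold, X_7=7


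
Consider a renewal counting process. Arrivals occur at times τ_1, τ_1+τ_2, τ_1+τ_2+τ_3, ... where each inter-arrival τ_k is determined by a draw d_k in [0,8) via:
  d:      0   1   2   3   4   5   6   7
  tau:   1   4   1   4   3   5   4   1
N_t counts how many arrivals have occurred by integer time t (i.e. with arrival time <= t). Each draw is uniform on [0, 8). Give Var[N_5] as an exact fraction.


Inter-arrival values over d=0..7: [1, 4, 1, 4, 3, 5, 4, 1]
Each d has probability 1/8, so the pmf of τ is: f(1) = 3/8, f(3) = 1/8, f(4) = 3/8, f(5) = 1/8
Let p_n(j) = P(N_n = j), with p_0 = [1]. Condition on τ_1: p_n(0) = P(τ > n), and for j >= 1, p_n(j) = Σ_{k<=n} f(k)·p_{n−k}(j−1)
p_1 = [5/8, 3/8]  (j = 0..1)
p_2 = [5/8, 15/64, 9/64]  (j = 0..2)
p_3 = [1/2, 23/64, 45/512, 27/512]  (j = 0..3)
p_4 = [1/8, 41/64, 93/512, 135/4096, 81/4096]  (j = 0..4)
p_5 = [0, 31/64, 105/256, 351/4096, 405/32768, 243/32768]  (j = 0..5)
E[N_5] = Σ j·p_5(j) = 54011/32768;  E[N_5²] = Σ j²·p_5(j) = 107459/32768
Var[N_5] = 107459/32768 − (54011/32768)² = 604028391/1073741824

604028391/1073741824


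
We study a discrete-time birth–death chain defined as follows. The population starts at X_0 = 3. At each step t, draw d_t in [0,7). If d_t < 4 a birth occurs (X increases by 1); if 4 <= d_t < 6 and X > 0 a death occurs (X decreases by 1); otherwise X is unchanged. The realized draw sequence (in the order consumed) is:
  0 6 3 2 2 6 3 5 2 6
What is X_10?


t=0: X=3, d=0 → birth, X_1=4
t=1: X=4, d=6 → hold, X_2=4
t=2: X=4, d=3 → birth, X_3=5
t=3: X=5, d=2 → birth, X_4=6
t=4: X=6, d=2 → birth, X_5=7
t=5: X=7, d=6 → hold, X_6=7
t=6: X=7, d=3 → birth, X_7=8
t=7: X=8, d=5 → death, X_8=7
t=8: X=7, d=2 → birth, X_9=8
t=9: X=8, d=6 → hold, X_10=8

8


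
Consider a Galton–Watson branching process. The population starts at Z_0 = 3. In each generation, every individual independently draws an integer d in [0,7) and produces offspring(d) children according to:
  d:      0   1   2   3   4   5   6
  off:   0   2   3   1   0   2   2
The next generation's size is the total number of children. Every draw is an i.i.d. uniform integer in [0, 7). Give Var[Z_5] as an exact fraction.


Outcome values over d=0..6: [0, 2, 3, 1, 0, 2, 2]
Σy = 10, Σy² = 22, M = 7
μ = 10/7 = 10/7,  σ² = 22/7 − (10/7)² = 54/49
V_0 = 0, E_0 = 3
V_1 = 54/49·E_0 + (10/7)²·V_0 = 162/49;  E_1 = 30/7
V_2 = 54/49·E_1 + (10/7)²·V_1 = 27540/2401;  E_2 = 300/49
V_3 = 54/49·E_2 + (10/7)²·V_2 = 3547800/117649;  E_3 = 3000/343
V_4 = 54/49·E_3 + (10/7)²·V_3 = 410346000/5764801;  E_4 = 30000/2401
V_5 = 54/49·E_4 + (10/7)²·V_4 = 44924220000/282475249;  E_5 = 300000/16807

44924220000/282475249


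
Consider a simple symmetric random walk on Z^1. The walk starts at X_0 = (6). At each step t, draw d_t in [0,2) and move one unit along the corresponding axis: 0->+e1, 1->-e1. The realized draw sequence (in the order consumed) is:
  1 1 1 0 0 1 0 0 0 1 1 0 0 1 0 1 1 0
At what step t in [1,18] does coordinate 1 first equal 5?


t=0: X=(6), d=1 → -e1, X_1=(5)
t=1: X=(5), d=1 → -e1, X_2=(4)
t=2: X=(4), d=1 → -e1, X_3=(3)
t=3: X=(3), d=0 → +e1, X_4=(4)
t=4: X=(4), d=0 → +e1, X_5=(5)
t=5: X=(5), d=1 → -e1, X_6=(4)
t=6: X=(4), d=0 → +e1, X_7=(5)
t=7: X=(5), d=0 → +e1, X_8=(6)
t=8: X=(6), d=0 → +e1, X_9=(7)
t=9: X=(7), d=1 → -e1, X_10=(6)
t=10: X=(6), d=1 → -e1, X_11=(5)
t=11: X=(5), d=0 → +e1, X_12=(6)
t=12: X=(6), d=0 → +e1, X_13=(7)
t=13: X=(7), d=1 → -e1, X_14=(6)
t=14: X=(6), d=0 → +e1, X_15=(7)
t=15: X=(7), d=1 → -e1, X_16=(6)
t=16: X=(6), d=1 → -e1, X_17=(5)
t=17: X=(5), d=0 → +e1, X_18=(6)

1


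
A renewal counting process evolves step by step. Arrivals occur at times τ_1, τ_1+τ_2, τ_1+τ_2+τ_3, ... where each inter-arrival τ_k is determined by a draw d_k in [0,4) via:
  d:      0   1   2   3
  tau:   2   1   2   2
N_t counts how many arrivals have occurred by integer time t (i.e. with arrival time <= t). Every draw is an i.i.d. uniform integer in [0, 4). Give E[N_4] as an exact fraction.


Inter-arrival values over d=0..3: [2, 1, 2, 2]
Each d has probability 1/4, so the pmf of τ is: f(1) = 1/4, f(2) = 3/4
Renewal equation for m(n) = E[N_n]: condition on τ_1 = k (if k <= n, one arrival plus a fresh copy on the remaining n−k steps): m(n) = F(n) + Σ_{k<=n} f(k)·m(n−k), where F(n) = P(τ <= n) and m(0) = 0
m(1) = F(1) = 1/4
m(2) = F(2) + f(1)·m(1) = 1 + 1/4·1/4 = 17/16
m(3) = F(3) + f(1)·m(2) + f(2)·m(1) = 1 + 1/4·17/16 + 3/4·1/4 = 93/64
m(4) = F(4) + f(1)·m(3) + f(2)·m(2) = 1 + 1/4·93/64 + 3/4·17/16 = 553/256
E[N_4] = m(4) = 553/256

553/256


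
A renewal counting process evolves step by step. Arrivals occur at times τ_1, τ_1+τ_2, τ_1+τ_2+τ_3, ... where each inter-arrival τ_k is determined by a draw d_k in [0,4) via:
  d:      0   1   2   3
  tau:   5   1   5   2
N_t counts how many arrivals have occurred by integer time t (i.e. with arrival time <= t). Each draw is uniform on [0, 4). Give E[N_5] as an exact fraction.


Inter-arrival values over d=0..3: [5, 1, 5, 2]
Each d has probability 1/4, so the pmf of τ is: f(1) = 1/4, f(2) = 1/4, f(5) = 1/2
Renewal equation for m(n) = E[N_n]: condition on τ_1 = k (if k <= n, one arrival plus a fresh copy on the remaining n−k steps): m(n) = F(n) + Σ_{k<=n} f(k)·m(n−k), where F(n) = P(τ <= n) and m(0) = 0
m(1) = F(1) = 1/4
m(2) = F(2) + f(1)·m(1) = 1/2 + 1/4·1/4 = 9/16
m(3) = F(3) + f(1)·m(2) + f(2)·m(1) = 1/2 + 1/4·9/16 + 1/4·1/4 = 45/64
m(4) = F(4) + f(1)·m(3) + f(2)·m(2) = 1/2 + 1/4·45/64 + 1/4·9/16 = 209/256
m(5) = F(5) + f(1)·m(4) + f(2)·m(3) = 1 + 1/4·209/256 + 1/4·45/64 = 1413/1024
E[N_5] = m(5) = 1413/1024

1413/1024


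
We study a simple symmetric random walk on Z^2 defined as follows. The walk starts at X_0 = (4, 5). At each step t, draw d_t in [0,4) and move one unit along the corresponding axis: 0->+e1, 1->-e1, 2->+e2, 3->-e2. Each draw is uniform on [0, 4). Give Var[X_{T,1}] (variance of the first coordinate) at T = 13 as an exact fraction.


Outcome values over d=0..3: [1, -1, 0, 0]
Σy = 0, Σy² = 2, M = 4
μ = 0/4 = 0,  σ² = 2/4 − (0)² = 1/2
Independent increments: Var[X_13] = 13·σ² = 13·(1/2) = 13/2

13/2


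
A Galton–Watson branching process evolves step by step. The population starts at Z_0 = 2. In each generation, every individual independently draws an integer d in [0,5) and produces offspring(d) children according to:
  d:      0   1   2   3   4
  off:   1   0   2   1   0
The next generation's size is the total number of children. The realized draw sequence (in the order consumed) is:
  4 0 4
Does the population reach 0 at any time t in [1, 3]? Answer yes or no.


gen 0: Z_0=2, draws=[4, 0], offspring=[0, 1], Z_1=1
gen 1: Z_1=1, draws=[4], offspring=[0], Z_2=0
gen 2: Z_2=0, draws=[], offspring=[], Z_3=0

yes


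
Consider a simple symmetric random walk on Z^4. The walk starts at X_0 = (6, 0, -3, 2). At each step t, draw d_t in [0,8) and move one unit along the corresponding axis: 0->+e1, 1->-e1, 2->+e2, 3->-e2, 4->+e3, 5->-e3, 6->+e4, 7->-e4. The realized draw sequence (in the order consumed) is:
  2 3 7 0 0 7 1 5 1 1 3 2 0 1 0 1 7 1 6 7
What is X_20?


t=0: X=(6, 0, -3, 2), d=2 → +e2, X_1=(6, 1, -3, 2)
t=1: X=(6, 1, -3, 2), d=3 → -e2, X_2=(6, 0, -3, 2)
t=2: X=(6, 0, -3, 2), d=7 → -e4, X_3=(6, 0, -3, 1)
t=3: X=(6, 0, -3, 1), d=0 → +e1, X_4=(7, 0, -3, 1)
t=4: X=(7, 0, -3, 1), d=0 → +e1, X_5=(8, 0, -3, 1)
t=5: X=(8, 0, -3, 1), d=7 → -e4, X_6=(8, 0, -3, 0)
t=6: X=(8, 0, -3, 0), d=1 → -e1, X_7=(7, 0, -3, 0)
t=7: X=(7, 0, -3, 0), d=5 → -e3, X_8=(7, 0, -4, 0)
t=8: X=(7, 0, -4, 0), d=1 → -e1, X_9=(6, 0, -4, 0)
t=9: X=(6, 0, -4, 0), d=1 → -e1, X_10=(5, 0, -4, 0)
t=10: X=(5, 0, -4, 0), d=3 → -e2, X_11=(5, -1, -4, 0)
t=11: X=(5, -1, -4, 0), d=2 → +e2, X_12=(5, 0, -4, 0)
t=12: X=(5, 0, -4, 0), d=0 → +e1, X_13=(6, 0, -4, 0)
t=13: X=(6, 0, -4, 0), d=1 → -e1, X_14=(5, 0, -4, 0)
t=14: X=(5, 0, -4, 0), d=0 → +e1, X_15=(6, 0, -4, 0)
t=15: X=(6, 0, -4, 0), d=1 → -e1, X_16=(5, 0, -4, 0)
t=16: X=(5, 0, -4, 0), d=7 → -e4, X_17=(5, 0, -4, -1)
t=17: X=(5, 0, -4, -1), d=1 → -e1, X_18=(4, 0, -4, -1)
t=18: X=(4, 0, -4, -1), d=6 → +e4, X_19=(4, 0, -4, 0)
t=19: X=(4, 0, -4, 0), d=7 → -e4, X_20=(4, 0, -4, -1)

(4, 0, -4, -1)


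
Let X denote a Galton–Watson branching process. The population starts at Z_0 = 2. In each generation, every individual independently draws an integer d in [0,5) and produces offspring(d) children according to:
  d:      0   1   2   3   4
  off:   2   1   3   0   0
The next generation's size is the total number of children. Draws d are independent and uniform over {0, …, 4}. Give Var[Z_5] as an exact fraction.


409883328/9765625

Outcome values over d=0..4: [2, 1, 3, 0, 0]
Σy = 6, Σy² = 14, M = 5
μ = 6/5 = 6/5,  σ² = 14/5 − (6/5)² = 34/25
V_0 = 0, E_0 = 2
V_1 = 34/25·E_0 + (6/5)²·V_0 = 68/25;  E_1 = 12/5
V_2 = 34/25·E_1 + (6/5)²·V_1 = 4488/625;  E_2 = 72/25
V_3 = 34/25·E_2 + (6/5)²·V_2 = 222768/15625;  E_3 = 432/125
V_4 = 34/25·E_3 + (6/5)²·V_3 = 9855648/390625;  E_4 = 2592/625
V_5 = 34/25·E_4 + (6/5)²·V_4 = 409883328/9765625;  E_5 = 15552/3125


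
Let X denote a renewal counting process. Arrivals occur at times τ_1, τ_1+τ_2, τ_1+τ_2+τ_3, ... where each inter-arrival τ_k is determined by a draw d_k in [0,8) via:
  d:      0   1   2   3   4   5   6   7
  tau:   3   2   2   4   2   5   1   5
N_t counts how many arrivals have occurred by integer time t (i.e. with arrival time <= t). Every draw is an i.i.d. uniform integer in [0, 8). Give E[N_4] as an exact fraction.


4305/4096

Inter-arrival values over d=0..7: [3, 2, 2, 4, 2, 5, 1, 5]
Each d has probability 1/8, so the pmf of τ is: f(1) = 1/8, f(2) = 3/8, f(3) = 1/8, f(4) = 1/8, f(5) = 1/4
Renewal equation for m(n) = E[N_n]: condition on τ_1 = k (if k <= n, one arrival plus a fresh copy on the remaining n−k steps): m(n) = F(n) + Σ_{k<=n} f(k)·m(n−k), where F(n) = P(τ <= n) and m(0) = 0
m(1) = F(1) = 1/8
m(2) = F(2) + f(1)·m(1) = 1/2 + 1/8·1/8 = 33/64
m(3) = F(3) + f(1)·m(2) + f(2)·m(1) = 5/8 + 1/8·33/64 + 3/8·1/8 = 377/512
m(4) = F(4) + f(1)·m(3) + f(2)·m(2) + f(3)·m(1) = 3/4 + 1/8·377/512 + 3/8·33/64 + 1/8·1/8 = 4305/4096
E[N_4] = m(4) = 4305/4096


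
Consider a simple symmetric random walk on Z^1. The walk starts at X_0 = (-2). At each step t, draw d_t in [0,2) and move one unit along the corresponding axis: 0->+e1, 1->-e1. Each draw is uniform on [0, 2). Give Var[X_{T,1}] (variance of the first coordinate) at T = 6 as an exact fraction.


6

Outcome values over d=0..1: [1, -1]
Σy = 0, Σy² = 2, M = 2
μ = 0/2 = 0,  σ² = 2/2 − (0)² = 1
Independent increments: Var[X_6] = 6·σ² = 6·(1) = 6


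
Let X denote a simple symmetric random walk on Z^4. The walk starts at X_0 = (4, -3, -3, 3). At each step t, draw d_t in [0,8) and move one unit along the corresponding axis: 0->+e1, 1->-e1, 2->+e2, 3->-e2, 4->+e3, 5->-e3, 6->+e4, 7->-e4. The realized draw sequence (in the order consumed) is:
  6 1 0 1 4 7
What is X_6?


t=0: X=(4, -3, -3, 3), d=6 → +e4, X_1=(4, -3, -3, 4)
t=1: X=(4, -3, -3, 4), d=1 → -e1, X_2=(3, -3, -3, 4)
t=2: X=(3, -3, -3, 4), d=0 → +e1, X_3=(4, -3, -3, 4)
t=3: X=(4, -3, -3, 4), d=1 → -e1, X_4=(3, -3, -3, 4)
t=4: X=(3, -3, -3, 4), d=4 → +e3, X_5=(3, -3, -2, 4)
t=5: X=(3, -3, -2, 4), d=7 → -e4, X_6=(3, -3, -2, 3)

(3, -3, -2, 3)


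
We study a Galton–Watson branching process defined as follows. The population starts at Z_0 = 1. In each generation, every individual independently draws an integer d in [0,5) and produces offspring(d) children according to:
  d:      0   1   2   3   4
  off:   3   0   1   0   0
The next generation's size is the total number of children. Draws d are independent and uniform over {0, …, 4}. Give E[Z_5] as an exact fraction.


Outcome values over d=0..4: [3, 0, 1, 0, 0]
Σy = 4, Σy² = 10, M = 5
μ = 4/5 = 4/5,  σ² = 10/5 − (4/5)² = 34/25
E[Z_0] = 1
E[Z_1] = 4/5·E[Z_0] = 4/5
E[Z_2] = 4/5·E[Z_1] = 16/25
E[Z_3] = 4/5·E[Z_2] = 64/125
E[Z_4] = 4/5·E[Z_3] = 256/625
E[Z_5] = 4/5·E[Z_4] = 1024/3125

1024/3125


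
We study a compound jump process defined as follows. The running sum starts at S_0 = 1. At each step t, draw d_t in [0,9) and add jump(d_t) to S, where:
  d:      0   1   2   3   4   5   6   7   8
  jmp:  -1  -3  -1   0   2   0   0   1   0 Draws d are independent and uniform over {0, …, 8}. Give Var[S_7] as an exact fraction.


Outcome values over d=0..8: [-1, -3, -1, 0, 2, 0, 0, 1, 0]
Σy = -2, Σy² = 16, M = 9
μ = -2/9 = -2/9,  σ² = 16/9 − (-2/9)² = 140/81
Independent increments: Var[S_7] = 7·σ² = 7·(140/81) = 980/81

980/81


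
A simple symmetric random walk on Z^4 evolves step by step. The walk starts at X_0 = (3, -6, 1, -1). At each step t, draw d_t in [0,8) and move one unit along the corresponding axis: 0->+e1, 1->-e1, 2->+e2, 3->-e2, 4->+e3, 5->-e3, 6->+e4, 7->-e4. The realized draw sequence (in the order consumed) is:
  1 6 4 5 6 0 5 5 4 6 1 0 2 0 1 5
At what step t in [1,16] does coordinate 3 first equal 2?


t=0: X=(3, -6, 1, -1), d=1 → -e1, X_1=(2, -6, 1, -1)
t=1: X=(2, -6, 1, -1), d=6 → +e4, X_2=(2, -6, 1, 0)
t=2: X=(2, -6, 1, 0), d=4 → +e3, X_3=(2, -6, 2, 0)
t=3: X=(2, -6, 2, 0), d=5 → -e3, X_4=(2, -6, 1, 0)
t=4: X=(2, -6, 1, 0), d=6 → +e4, X_5=(2, -6, 1, 1)
t=5: X=(2, -6, 1, 1), d=0 → +e1, X_6=(3, -6, 1, 1)
t=6: X=(3, -6, 1, 1), d=5 → -e3, X_7=(3, -6, 0, 1)
t=7: X=(3, -6, 0, 1), d=5 → -e3, X_8=(3, -6, -1, 1)
t=8: X=(3, -6, -1, 1), d=4 → +e3, X_9=(3, -6, 0, 1)
t=9: X=(3, -6, 0, 1), d=6 → +e4, X_10=(3, -6, 0, 2)
t=10: X=(3, -6, 0, 2), d=1 → -e1, X_11=(2, -6, 0, 2)
t=11: X=(2, -6, 0, 2), d=0 → +e1, X_12=(3, -6, 0, 2)
t=12: X=(3, -6, 0, 2), d=2 → +e2, X_13=(3, -5, 0, 2)
t=13: X=(3, -5, 0, 2), d=0 → +e1, X_14=(4, -5, 0, 2)
t=14: X=(4, -5, 0, 2), d=1 → -e1, X_15=(3, -5, 0, 2)
t=15: X=(3, -5, 0, 2), d=5 → -e3, X_16=(3, -5, -1, 2)

3


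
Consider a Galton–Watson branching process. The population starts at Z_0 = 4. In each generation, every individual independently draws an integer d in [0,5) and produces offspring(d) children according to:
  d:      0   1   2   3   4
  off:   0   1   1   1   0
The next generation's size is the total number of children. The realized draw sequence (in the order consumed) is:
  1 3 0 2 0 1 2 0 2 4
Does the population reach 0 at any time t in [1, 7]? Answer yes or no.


yes

gen 0: Z_0=4, draws=[1, 3, 0, 2], offspring=[1, 1, 0, 1], Z_1=3
gen 1: Z_1=3, draws=[0, 1, 2], offspring=[0, 1, 1], Z_2=2
gen 2: Z_2=2, draws=[0, 2], offspring=[0, 1], Z_3=1
gen 3: Z_3=1, draws=[4], offspring=[0], Z_4=0
gen 4: Z_4=0, draws=[], offspring=[], Z_5=0
gen 5: Z_5=0, draws=[], offspring=[], Z_6=0
gen 6: Z_6=0, draws=[], offspring=[], Z_7=0


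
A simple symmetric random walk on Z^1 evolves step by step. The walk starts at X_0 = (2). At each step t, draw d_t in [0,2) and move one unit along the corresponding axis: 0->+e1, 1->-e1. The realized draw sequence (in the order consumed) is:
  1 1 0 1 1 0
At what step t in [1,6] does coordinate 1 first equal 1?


1

t=0: X=(2), d=1 → -e1, X_1=(1)
t=1: X=(1), d=1 → -e1, X_2=(0)
t=2: X=(0), d=0 → +e1, X_3=(1)
t=3: X=(1), d=1 → -e1, X_4=(0)
t=4: X=(0), d=1 → -e1, X_5=(-1)
t=5: X=(-1), d=0 → +e1, X_6=(0)


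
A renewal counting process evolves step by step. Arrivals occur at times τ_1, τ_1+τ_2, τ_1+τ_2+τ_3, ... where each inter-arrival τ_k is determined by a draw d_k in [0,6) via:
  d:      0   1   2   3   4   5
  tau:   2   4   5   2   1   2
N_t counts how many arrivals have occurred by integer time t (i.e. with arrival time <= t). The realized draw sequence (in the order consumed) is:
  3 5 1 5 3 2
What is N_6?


2

draw d_1=3: τ_1=2, arrival time A_1=2
draw d_2=5: τ_2=2, arrival time A_2=4
draw d_3=1: τ_3=4, arrival time A_3=8
draw d_4=5: τ_4=2, arrival time A_4=10
draw d_5=3: τ_5=2, arrival time A_5=12
draw d_6=2: τ_6=5, arrival time A_6=17
N_t over t=0..6: 0:0 1:0 2:1 3:1 4:2 5:2 6:2


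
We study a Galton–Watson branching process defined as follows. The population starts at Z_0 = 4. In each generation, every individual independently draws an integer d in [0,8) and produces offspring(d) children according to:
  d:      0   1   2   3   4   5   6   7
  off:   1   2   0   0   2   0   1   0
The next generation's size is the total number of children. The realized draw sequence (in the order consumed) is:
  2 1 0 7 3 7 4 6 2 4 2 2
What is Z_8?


gen 0: Z_0=4, draws=[2, 1, 0, 7], offspring=[0, 2, 1, 0], Z_1=3
gen 1: Z_1=3, draws=[3, 7, 4], offspring=[0, 0, 2], Z_2=2
gen 2: Z_2=2, draws=[6, 2], offspring=[1, 0], Z_3=1
gen 3: Z_3=1, draws=[4], offspring=[2], Z_4=2
gen 4: Z_4=2, draws=[2, 2], offspring=[0, 0], Z_5=0
gen 5: Z_5=0, draws=[], offspring=[], Z_6=0
gen 6: Z_6=0, draws=[], offspring=[], Z_7=0
gen 7: Z_7=0, draws=[], offspring=[], Z_8=0

0


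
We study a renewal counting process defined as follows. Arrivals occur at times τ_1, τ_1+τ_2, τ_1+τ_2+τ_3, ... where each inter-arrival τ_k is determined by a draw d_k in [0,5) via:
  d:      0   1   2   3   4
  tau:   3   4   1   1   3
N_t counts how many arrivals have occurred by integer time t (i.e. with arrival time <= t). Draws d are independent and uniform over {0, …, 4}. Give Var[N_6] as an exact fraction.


226864824/244140625

Inter-arrival values over d=0..4: [3, 4, 1, 1, 3]
Each d has probability 1/5, so the pmf of τ is: f(1) = 2/5, f(3) = 2/5, f(4) = 1/5
Let p_n(j) = P(N_n = j), with p_0 = [1]. Condition on τ_1: p_n(0) = P(τ > n), and for j >= 1, p_n(j) = Σ_{k<=n} f(k)·p_{n−k}(j−1)
p_1 = [3/5, 2/5]  (j = 0..1)
p_2 = [3/5, 6/25, 4/25]  (j = 0..2)
p_3 = [1/5, 16/25, 12/125, 8/125]  (j = 0..3)
p_4 = [0, 13/25, 52/125, 24/625, 16/625]  (j = 0..4)
p_5 = [0, 9/25, 48/125, 144/625, 48/3125, 32/3125]  (j = 0..5)
p_6 = [0, 1/5, 56/125, 28/125, 368/3125, 96/15625, 64/15625]  (j = 0..6)
E[N_6] = Σ j·p_6(j) = 35849/15625;  E[N_6²] = Σ j²·p_6(j) = 96769/15625
Var[N_6] = 96769/15625 − (35849/15625)² = 226864824/244140625


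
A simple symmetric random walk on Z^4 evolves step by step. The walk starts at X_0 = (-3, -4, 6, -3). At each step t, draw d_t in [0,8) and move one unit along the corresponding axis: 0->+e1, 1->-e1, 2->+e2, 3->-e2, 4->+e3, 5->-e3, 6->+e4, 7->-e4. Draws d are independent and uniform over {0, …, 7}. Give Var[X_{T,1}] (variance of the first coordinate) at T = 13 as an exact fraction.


13/4

Outcome values over d=0..7: [1, -1, 0, 0, 0, 0, 0, 0]
Σy = 0, Σy² = 2, M = 8
μ = 0/8 = 0,  σ² = 2/8 − (0)² = 1/4
Independent increments: Var[X_13] = 13·σ² = 13·(1/4) = 13/4


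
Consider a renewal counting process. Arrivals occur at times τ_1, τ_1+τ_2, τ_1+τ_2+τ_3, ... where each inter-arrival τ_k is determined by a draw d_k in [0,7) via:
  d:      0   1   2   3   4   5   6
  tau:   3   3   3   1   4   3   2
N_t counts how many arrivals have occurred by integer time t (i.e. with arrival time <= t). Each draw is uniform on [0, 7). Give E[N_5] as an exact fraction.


Inter-arrival values over d=0..6: [3, 3, 3, 1, 4, 3, 2]
Each d has probability 1/7, so the pmf of τ is: f(1) = 1/7, f(2) = 1/7, f(3) = 4/7, f(4) = 1/7
Renewal equation for m(n) = E[N_n]: condition on τ_1 = k (if k <= n, one arrival plus a fresh copy on the remaining n−k steps): m(n) = F(n) + Σ_{k<=n} f(k)·m(n−k), where F(n) = P(τ <= n) and m(0) = 0
m(1) = F(1) = 1/7
m(2) = F(2) + f(1)·m(1) = 2/7 + 1/7·1/7 = 15/49
m(3) = F(3) + f(1)·m(2) + f(2)·m(1) = 6/7 + 1/7·15/49 + 1/7·1/7 = 316/343
m(4) = F(4) + f(1)·m(3) + f(2)·m(2) + f(3)·m(1) = 1 + 1/7·316/343 + 1/7·15/49 + 4/7·1/7 = 3018/2401
m(5) = F(5) + f(1)·m(4) + f(2)·m(3) + f(3)·m(2) + f(4)·m(1) = 1 + 1/7·3018/2401 + 1/7·316/343 + 4/7·15/49 + 1/7·1/7 = 25320/16807
E[N_5] = m(5) = 25320/16807

25320/16807


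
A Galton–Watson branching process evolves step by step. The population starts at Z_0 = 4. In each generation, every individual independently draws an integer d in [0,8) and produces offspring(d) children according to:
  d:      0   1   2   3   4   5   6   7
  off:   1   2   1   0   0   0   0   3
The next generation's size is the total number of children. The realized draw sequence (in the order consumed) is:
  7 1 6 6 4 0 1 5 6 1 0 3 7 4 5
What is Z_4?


gen 0: Z_0=4, draws=[7, 1, 6, 6], offspring=[3, 2, 0, 0], Z_1=5
gen 1: Z_1=5, draws=[4, 0, 1, 5, 6], offspring=[0, 1, 2, 0, 0], Z_2=3
gen 2: Z_2=3, draws=[1, 0, 3], offspring=[2, 1, 0], Z_3=3
gen 3: Z_3=3, draws=[7, 4, 5], offspring=[3, 0, 0], Z_4=3

3


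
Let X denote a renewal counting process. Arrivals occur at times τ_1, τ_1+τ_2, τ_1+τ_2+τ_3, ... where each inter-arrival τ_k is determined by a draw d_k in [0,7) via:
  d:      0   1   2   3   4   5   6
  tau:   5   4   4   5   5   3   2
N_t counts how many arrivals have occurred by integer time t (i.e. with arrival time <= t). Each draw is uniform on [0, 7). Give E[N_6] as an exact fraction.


400/343

Inter-arrival values over d=0..6: [5, 4, 4, 5, 5, 3, 2]
Each d has probability 1/7, so the pmf of τ is: f(2) = 1/7, f(3) = 1/7, f(4) = 2/7, f(5) = 3/7
Renewal equation for m(n) = E[N_n]: condition on τ_1 = k (if k <= n, one arrival plus a fresh copy on the remaining n−k steps): m(n) = F(n) + Σ_{k<=n} f(k)·m(n−k), where F(n) = P(τ <= n) and m(0) = 0
m(1) = F(1) = 0
m(2) = F(2) = 1/7
m(3) = F(3) = 2/7
m(4) = F(4) + f(2)·m(2) = 4/7 + 1/7·1/7 = 29/49
m(5) = F(5) + f(2)·m(3) + f(3)·m(2) = 1 + 1/7·2/7 + 1/7·1/7 = 52/49
m(6) = F(6) + f(2)·m(4) + f(3)·m(3) + f(4)·m(2) = 1 + 1/7·29/49 + 1/7·2/7 + 2/7·1/7 = 400/343
E[N_6] = m(6) = 400/343


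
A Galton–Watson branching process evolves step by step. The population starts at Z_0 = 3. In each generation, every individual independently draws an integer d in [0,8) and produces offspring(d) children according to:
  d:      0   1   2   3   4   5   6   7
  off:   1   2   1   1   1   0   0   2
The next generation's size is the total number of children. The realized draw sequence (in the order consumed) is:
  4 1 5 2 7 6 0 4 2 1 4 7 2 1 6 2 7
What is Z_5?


6

gen 0: Z_0=3, draws=[4, 1, 5], offspring=[1, 2, 0], Z_1=3
gen 1: Z_1=3, draws=[2, 7, 6], offspring=[1, 2, 0], Z_2=3
gen 2: Z_2=3, draws=[0, 4, 2], offspring=[1, 1, 1], Z_3=3
gen 3: Z_3=3, draws=[1, 4, 7], offspring=[2, 1, 2], Z_4=5
gen 4: Z_4=5, draws=[2, 1, 6, 2, 7], offspring=[1, 2, 0, 1, 2], Z_5=6


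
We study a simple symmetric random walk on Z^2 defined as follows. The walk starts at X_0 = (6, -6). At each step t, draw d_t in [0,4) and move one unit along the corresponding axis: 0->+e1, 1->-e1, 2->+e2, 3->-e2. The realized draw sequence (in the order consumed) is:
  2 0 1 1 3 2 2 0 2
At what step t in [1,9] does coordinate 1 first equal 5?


t=0: X=(6, -6), d=2 → +e2, X_1=(6, -5)
t=1: X=(6, -5), d=0 → +e1, X_2=(7, -5)
t=2: X=(7, -5), d=1 → -e1, X_3=(6, -5)
t=3: X=(6, -5), d=1 → -e1, X_4=(5, -5)
t=4: X=(5, -5), d=3 → -e2, X_5=(5, -6)
t=5: X=(5, -6), d=2 → +e2, X_6=(5, -5)
t=6: X=(5, -5), d=2 → +e2, X_7=(5, -4)
t=7: X=(5, -4), d=0 → +e1, X_8=(6, -4)
t=8: X=(6, -4), d=2 → +e2, X_9=(6, -3)

4


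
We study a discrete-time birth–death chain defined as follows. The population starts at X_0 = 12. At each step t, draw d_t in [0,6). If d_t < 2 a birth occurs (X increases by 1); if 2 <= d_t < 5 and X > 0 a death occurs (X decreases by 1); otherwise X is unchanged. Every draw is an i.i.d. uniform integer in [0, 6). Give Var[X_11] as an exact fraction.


X can drop by at most 1 per step and X_0 = 12 > T = 11, so X_t >= 12 − t >= 1 > 0 for every t <= 11: the floor at 0 (the 'and X > 0' condition) never binds. Hence X_11 = X_0 + Σ_{t<11} Y_t with i.i.d. increments Y_t = y(d_t) ∈ {+1, −1, 0}.
Outcome values over d=0..5: [1, 1, -1, -1, -1, 0]
Σy = -1, Σy² = 5, M = 6
μ = -1/6 = -1/6,  σ² = 5/6 − (-1/6)² = 29/36
Independent increments: Var[X_11] = 11·σ² = 11·(29/36) = 319/36

319/36
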